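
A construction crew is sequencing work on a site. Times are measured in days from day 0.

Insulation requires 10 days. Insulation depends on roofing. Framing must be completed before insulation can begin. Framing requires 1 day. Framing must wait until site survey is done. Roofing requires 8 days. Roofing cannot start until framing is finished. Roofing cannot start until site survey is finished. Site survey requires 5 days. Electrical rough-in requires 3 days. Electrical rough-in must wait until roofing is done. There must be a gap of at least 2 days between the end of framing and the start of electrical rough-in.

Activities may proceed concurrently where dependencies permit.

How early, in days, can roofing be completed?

14

Site survey can start immediately at day 0; it finishes at day 5.
After site survey (finishes day 5), framing can start at day 5 and finishes at day 6.
Roofing cannot start until framing (finishes day 6); site survey (finishes day 5). The controlling bound is day 6, so roofing finishes at 6 + 8 = day 14.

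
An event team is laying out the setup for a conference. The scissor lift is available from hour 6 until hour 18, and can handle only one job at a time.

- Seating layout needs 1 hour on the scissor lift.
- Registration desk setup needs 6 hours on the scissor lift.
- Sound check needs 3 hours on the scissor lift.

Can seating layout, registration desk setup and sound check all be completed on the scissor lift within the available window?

The scissor lift window is 18 − 6 = 12 hours.
Running back to back, the jobs need 1 + 6 + 3 = 10 hours on the scissor lift.
Since 10 ≤ 12, they fit within the window.

Yes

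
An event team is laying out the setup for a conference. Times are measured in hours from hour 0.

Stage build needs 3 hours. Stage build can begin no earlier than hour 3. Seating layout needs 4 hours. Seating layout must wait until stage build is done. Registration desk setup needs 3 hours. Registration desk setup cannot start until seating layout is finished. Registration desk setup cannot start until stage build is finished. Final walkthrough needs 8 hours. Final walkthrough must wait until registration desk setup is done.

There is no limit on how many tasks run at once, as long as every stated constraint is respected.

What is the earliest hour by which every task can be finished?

21

Stage build cannot begin until its own release at hour 3. It runs from hour 3 to 3 + 3 = hour 6.
Seating layout cannot begin until stage build (finishes hour 6). It runs from hour 6 to 6 + 4 = hour 10.
Registration desk setup needs all of seating layout (finishes hour 10); stage build (finishes hour 6). That puts its earliest start at hour 10; it finishes at 10 + 3 = hour 13.
After registration desk setup (finishes hour 13), final walkthrough can start at hour 13 and finishes at hour 21.
All tasks are finished once the last one completes. Finish times: Stage build at 6, Seating layout at 10, Registration desk setup at 13, Final walkthrough at 21. The latest is hour 21.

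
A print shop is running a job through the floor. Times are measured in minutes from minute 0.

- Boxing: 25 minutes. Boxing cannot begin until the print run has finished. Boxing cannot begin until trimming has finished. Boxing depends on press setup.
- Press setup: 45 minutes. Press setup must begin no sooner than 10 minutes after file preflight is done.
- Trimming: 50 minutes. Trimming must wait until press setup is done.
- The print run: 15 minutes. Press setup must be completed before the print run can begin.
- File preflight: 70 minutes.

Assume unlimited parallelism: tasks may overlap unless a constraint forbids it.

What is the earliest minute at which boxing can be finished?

200

File preflight can start immediately at minute 0; it finishes at minute 70.
Press setup cannot begin until file preflight (finishes minute 70, plus 10-minute gap → minute 80). It runs from minute 80 to 80 + 45 = minute 125.
Trimming waits on press setup (finishes minute 125), so it starts at minute 125 and finishes at 125 + 50 = minute 175.
The print run waits on press setup (finishes minute 125), so it starts at minute 125 and finishes at 125 + 15 = minute 140.
Boxing needs all of the print run (finishes minute 140); trimming (finishes minute 175); press setup (finishes minute 125). That puts its earliest start at minute 175; it finishes at 175 + 25 = minute 200.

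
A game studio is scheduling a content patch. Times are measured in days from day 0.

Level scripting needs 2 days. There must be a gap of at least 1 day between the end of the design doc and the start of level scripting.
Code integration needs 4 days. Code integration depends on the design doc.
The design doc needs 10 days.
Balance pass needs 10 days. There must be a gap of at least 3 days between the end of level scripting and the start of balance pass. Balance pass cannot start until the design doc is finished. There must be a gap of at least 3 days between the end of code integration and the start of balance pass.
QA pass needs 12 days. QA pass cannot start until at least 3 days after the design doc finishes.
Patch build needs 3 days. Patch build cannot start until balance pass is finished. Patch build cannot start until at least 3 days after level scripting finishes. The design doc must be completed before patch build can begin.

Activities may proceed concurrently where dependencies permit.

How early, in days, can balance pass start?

The design doc can start immediately at day 0; it finishes at day 10.
After the design doc (finishes day 10), code integration can start at day 10 and finishes at day 14.
Level scripting waits on the design doc (finishes day 10, plus 1-day gap → day 11), so it starts at day 11 and finishes at 11 + 2 = day 13.
Balance pass waits on level scripting (finishes day 13, plus 3-day gap → day 16); the design doc (finishes day 10); code integration (finishes day 14, plus 3-day gap → day 17). The latest of these is day 17, which is the earliest balance pass can start.

17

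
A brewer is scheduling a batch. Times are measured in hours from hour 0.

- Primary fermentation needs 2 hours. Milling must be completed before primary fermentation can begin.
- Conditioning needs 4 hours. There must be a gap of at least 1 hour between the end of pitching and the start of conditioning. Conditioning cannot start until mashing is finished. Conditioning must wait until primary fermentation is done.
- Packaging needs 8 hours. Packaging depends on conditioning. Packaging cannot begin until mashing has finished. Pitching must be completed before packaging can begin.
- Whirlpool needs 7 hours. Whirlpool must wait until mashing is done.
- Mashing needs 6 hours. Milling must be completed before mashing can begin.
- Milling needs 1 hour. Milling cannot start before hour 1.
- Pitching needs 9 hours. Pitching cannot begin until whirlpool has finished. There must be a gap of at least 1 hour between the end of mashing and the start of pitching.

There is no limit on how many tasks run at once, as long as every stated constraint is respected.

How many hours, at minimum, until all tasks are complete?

37

Milling waits on its own release at hour 1, so it starts at hour 1 and finishes at 1 + 1 = hour 2.
After milling (finishes hour 2), primary fermentation can start at hour 2 and finishes at hour 4.
After milling (finishes hour 2), mashing can start at hour 2 and finishes at hour 8.
Whirlpool waits on mashing (finishes hour 8), so it starts at hour 8 and finishes at 8 + 7 = hour 15.
For pitching: whirlpool (finishes hour 15); mashing (finishes hour 8, plus 1-hour gap → hour 9). Taking the maximum gives a start of hour 15, and it finishes at 15 + 9 = hour 24.
Conditioning cannot start until pitching (finishes hour 24, plus 1-hour gap → hour 25); mashing (finishes hour 8); primary fermentation (finishes hour 4). The controlling bound is hour 25, so conditioning finishes at 25 + 4 = hour 29.
For packaging: conditioning (finishes hour 29); mashing (finishes hour 8); pitching (finishes hour 24). Taking the maximum gives a start of hour 29, and it finishes at 29 + 8 = hour 37.
All tasks are finished once the last one completes. Finish times: Milling at 2, Mashing at 8, Whirlpool at 15, Pitching at 24, Primary fermentation at 4, Conditioning at 29, Packaging at 37. The latest is hour 37.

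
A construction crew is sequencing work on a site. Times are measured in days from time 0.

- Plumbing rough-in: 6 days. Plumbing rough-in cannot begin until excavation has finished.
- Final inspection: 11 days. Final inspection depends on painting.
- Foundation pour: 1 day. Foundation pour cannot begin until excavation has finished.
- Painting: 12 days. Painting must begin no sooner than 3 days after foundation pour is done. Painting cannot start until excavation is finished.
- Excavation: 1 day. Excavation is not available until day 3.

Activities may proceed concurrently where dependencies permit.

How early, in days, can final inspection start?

After its own release at day 3, excavation can start at day 3 and finishes at day 4.
Foundation pour cannot begin until excavation (finishes day 4). It runs from day 4 to 4 + 1 = day 5.
For painting: foundation pour (finishes day 5, plus 3-day gap → day 8); excavation (finishes day 4). Taking the maximum gives a start of day 8, and it finishes at 8 + 12 = day 20.
Final inspection waits on painting (finishes day 20), so the earliest it can start is day 20.

20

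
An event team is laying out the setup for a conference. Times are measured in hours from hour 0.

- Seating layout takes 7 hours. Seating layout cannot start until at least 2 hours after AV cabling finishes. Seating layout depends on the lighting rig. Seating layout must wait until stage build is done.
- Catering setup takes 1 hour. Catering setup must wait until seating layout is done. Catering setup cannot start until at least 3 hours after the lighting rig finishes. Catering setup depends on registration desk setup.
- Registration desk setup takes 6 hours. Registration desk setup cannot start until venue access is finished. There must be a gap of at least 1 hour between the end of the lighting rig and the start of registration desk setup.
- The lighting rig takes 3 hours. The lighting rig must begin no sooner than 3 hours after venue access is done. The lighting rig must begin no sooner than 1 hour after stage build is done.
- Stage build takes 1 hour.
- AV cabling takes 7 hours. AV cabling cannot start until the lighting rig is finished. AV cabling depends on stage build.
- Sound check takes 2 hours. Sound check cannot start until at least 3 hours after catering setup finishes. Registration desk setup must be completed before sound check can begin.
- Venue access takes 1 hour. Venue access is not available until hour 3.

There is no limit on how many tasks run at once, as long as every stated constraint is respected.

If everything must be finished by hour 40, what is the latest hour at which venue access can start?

Nothing follows sound check; the deadline of hour 40 is its only limit. It must start by 40 − 2 = hour 38.
Since sound check (must start by hour 38, minus 3-hour gap → hour 35) depends on it, catering setup must finish by hour 35. Backing off its 1-hour duration gives a latest start of hour 34.
Seating layout feeds into catering setup (must start by hour 34); so seating layout must finish by hour 34 and therefore start by hour 27.
Since seating layout (must start by hour 27, minus 2-hour gap → hour 25) depends on it, AV cabling must finish by hour 25. Backing off its 7-hour duration gives a latest start of hour 18.
Registration desk setup feeds catering setup (must start by hour 34); sound check (must start by hour 38). Taking the minimum, registration desk setup must finish by hour 34 and start by 34 − 6 = hour 28.
The lighting rig must finish in time for AV cabling (must start by hour 18); seating layout (must start by hour 27); registration desk setup (must start by hour 28, minus 1-hour gap → hour 27); catering setup (must start by hour 34, minus 3-hour gap → hour 31). The tightest is hour 18, so the lighting rig must start by 18 − 3 = hour 15.
Venue access must finish in time for the lighting rig (must start by hour 15, minus 3-hour gap → hour 12); registration desk setup (must start by hour 28). The tightest is hour 12, so venue access must start by 12 − 1 = hour 11.

11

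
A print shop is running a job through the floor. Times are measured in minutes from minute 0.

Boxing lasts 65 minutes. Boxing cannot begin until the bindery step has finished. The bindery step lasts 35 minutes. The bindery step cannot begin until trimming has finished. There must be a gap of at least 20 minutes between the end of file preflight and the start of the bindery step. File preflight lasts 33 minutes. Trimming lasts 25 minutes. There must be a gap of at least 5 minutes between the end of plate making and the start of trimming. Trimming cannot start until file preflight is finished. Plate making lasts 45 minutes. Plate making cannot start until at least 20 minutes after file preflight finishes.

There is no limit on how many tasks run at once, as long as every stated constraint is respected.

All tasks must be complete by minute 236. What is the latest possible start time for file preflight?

8

Boxing must finish by minute 236; it takes 65 minutes, so it must start by 236 − 65 = minute 171.
The bindery step has to be done before boxing (must start by minute 171). That means finishing by minute 171, i.e. starting by 171 − 35 = minute 136.
Since the bindery step (must start by minute 136) depends on it, trimming must finish by minute 136. Backing off its 25-minute duration gives a latest start of minute 111.
Plate making has to be done before trimming (must start by minute 111, minus 5-minute gap → minute 106). That means finishing by minute 106, i.e. starting by 106 − 45 = minute 61.
File preflight must finish in time for plate making (must start by minute 61, minus 20-minute gap → minute 41); trimming (must start by minute 111); the bindery step (must start by minute 136, minus 20-minute gap → minute 116). The tightest is minute 41, so file preflight must start by 41 − 33 = minute 8.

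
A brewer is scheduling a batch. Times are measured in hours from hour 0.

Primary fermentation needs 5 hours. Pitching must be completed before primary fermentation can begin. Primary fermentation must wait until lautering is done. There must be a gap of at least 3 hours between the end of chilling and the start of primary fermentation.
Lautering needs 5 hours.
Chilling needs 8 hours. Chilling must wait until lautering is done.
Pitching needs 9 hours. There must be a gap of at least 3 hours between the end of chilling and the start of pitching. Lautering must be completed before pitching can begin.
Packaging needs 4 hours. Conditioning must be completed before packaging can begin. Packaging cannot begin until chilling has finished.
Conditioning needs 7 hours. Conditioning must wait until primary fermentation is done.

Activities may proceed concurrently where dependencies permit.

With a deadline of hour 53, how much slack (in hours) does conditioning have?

12

Lautering can start immediately at hour 0; it finishes at hour 5.
Chilling cannot begin until lautering (finishes hour 5). It runs from hour 5 to 5 + 8 = hour 13.
For pitching: chilling (finishes hour 13, plus 3-hour gap → hour 16); lautering (finishes hour 5). Taking the maximum gives a start of hour 16, and it finishes at 16 + 9 = hour 25.
For primary fermentation: pitching (finishes hour 25); lautering (finishes hour 5); chilling (finishes hour 13, plus 3-hour gap → hour 16). Taking the maximum gives a start of hour 25, and it finishes at 25 + 5 = hour 30.
Conditioning waits on primary fermentation (finishes hour 30), so it starts at hour 30 and finishes at 30 + 7 = hour 37.

Working backward from the deadline:
To finish by hour 53, packaging (duration 4) must start no later than hour 49.
Conditioning must finish before packaging (must start by hour 49). With a 7-hour duration, conditioning must start by 49 − 7 = hour 42.
So conditioning can start as early as hour 30 and as late as hour 42, giving 42 − 30 = 12 hours of slack.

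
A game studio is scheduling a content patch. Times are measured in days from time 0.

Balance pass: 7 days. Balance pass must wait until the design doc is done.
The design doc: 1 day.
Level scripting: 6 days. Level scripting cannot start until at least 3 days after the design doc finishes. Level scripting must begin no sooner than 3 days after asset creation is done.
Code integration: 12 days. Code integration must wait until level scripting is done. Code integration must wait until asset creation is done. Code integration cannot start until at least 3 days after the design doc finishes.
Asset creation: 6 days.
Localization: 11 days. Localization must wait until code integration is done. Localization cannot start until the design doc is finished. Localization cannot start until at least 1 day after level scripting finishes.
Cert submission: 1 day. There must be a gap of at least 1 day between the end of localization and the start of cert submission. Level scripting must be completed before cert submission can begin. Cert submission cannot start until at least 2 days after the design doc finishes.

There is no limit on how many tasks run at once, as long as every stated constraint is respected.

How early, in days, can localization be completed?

38

Asset creation can start immediately at day 0; it finishes at day 6.
The design doc has no prerequisites, so it starts at day 0 and finishes at day 1.
Level scripting cannot start until the design doc (finishes day 1, plus 3-day gap → day 4); asset creation (finishes day 6, plus 3-day gap → day 9). The controlling bound is day 9, so level scripting finishes at 9 + 6 = day 15.
Code integration has to wait for level scripting (finishes day 15); asset creation (finishes day 6); the design doc (finishes day 1, plus 3-day gap → day 4). The latest of these is day 15, so code integration runs day 15 to 15 + 12 = day 27.
For localization: code integration (finishes day 27); the design doc (finishes day 1); level scripting (finishes day 15, plus 1-day gap → day 16). Taking the maximum gives a start of day 27, and it finishes at 27 + 11 = day 38.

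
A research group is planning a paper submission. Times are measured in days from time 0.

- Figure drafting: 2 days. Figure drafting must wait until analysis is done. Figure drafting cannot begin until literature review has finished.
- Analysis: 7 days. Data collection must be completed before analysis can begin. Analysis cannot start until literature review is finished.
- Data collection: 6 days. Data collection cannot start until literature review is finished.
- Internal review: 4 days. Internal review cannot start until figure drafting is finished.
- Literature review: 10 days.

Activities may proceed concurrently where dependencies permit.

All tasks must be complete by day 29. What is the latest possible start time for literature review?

0

To finish by day 29, internal review (duration 4) must start no later than day 25.
Figure drafting must finish before internal review (must start by day 25). With a 2-day duration, figure drafting must start by 25 − 2 = day 23.
Analysis feeds into figure drafting (must start by day 23); so analysis must finish by day 23 and therefore start by day 16.
Data collection must finish before analysis (must start by day 16). With a 6-day duration, data collection must start by 16 − 6 = day 10.
Literature review feeds data collection (must start by day 10); analysis (must start by day 16); figure drafting (must start by day 23). Taking the minimum, literature review must finish by day 10 and start by 10 − 10 = day 0.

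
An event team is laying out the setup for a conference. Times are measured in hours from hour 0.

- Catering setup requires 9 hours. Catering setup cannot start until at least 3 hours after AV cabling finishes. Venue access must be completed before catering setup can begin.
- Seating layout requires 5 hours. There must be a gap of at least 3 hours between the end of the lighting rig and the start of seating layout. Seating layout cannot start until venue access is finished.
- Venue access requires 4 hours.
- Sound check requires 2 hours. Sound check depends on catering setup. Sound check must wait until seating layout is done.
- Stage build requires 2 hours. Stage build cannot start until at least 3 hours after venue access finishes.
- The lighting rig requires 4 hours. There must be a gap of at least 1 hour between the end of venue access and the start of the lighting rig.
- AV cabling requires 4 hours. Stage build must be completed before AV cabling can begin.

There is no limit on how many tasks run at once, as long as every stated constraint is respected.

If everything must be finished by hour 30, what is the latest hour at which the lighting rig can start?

To finish by hour 30, sound check (duration 2) must start no later than hour 28.
Since sound check (must start by hour 28) depends on it, seating layout must finish by hour 28. Backing off its 5-hour duration gives a latest start of hour 23.
Since seating layout (must start by hour 23, minus 3-hour gap → hour 20) depends on it, the lighting rig must finish by hour 20. Backing off its 4-hour duration gives a latest start of hour 16.

16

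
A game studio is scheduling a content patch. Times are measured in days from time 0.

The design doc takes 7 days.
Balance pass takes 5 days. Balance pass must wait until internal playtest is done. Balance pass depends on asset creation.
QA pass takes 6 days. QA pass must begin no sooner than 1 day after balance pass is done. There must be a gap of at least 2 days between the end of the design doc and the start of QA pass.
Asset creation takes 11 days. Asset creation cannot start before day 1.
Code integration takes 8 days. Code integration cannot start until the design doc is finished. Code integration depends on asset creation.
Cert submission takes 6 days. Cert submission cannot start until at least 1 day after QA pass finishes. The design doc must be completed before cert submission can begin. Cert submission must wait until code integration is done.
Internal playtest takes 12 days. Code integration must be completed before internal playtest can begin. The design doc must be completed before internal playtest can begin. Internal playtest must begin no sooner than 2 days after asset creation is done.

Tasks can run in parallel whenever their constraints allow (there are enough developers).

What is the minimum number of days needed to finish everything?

Asset creation cannot begin until its own release at day 1. It runs from day 1 to 1 + 11 = day 12.
Nothing blocks the design doc, so it runs from day 0 to day 7.
Code integration has to wait for the design doc (finishes day 7); asset creation (finishes day 12). The latest of these is day 12, so code integration runs day 12 to 12 + 8 = day 20.
Internal playtest has to wait for code integration (finishes day 20); the design doc (finishes day 7); asset creation (finishes day 12, plus 2-day gap → day 14). The latest of these is day 20, so internal playtest runs day 20 to 20 + 12 = day 32.
Balance pass has to wait for internal playtest (finishes day 32); asset creation (finishes day 12). The latest of these is day 32, so balance pass runs day 32 to 32 + 5 = day 37.
QA pass has to wait for balance pass (finishes day 37, plus 1-day gap → day 38); the design doc (finishes day 7, plus 2-day gap → day 9). The latest of these is day 38, so QA pass runs day 38 to 38 + 6 = day 44.
Cert submission cannot start until QA pass (finishes day 44, plus 1-day gap → day 45); the design doc (finishes day 7); code integration (finishes day 20). The controlling bound is day 45, so cert submission finishes at 45 + 6 = day 51.
All tasks are finished once the last one completes. Finish times: The design doc at 7, Asset creation at 12, Code integration at 20, Internal playtest at 32, Balance pass at 37, QA pass at 44, Cert submission at 51. The latest is day 51.

51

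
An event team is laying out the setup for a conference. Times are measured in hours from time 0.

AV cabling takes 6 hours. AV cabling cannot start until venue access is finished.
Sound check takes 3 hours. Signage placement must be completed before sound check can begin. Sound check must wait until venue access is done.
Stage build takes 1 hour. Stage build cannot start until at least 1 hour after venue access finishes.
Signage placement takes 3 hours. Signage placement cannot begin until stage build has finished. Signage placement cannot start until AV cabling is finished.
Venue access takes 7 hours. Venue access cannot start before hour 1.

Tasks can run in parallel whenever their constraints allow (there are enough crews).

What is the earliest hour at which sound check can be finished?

Venue access cannot begin until its own release at hour 1. It runs from hour 1 to 1 + 7 = hour 8.
AV cabling cannot begin until venue access (finishes hour 8). It runs from hour 8 to 8 + 6 = hour 14.
After venue access (finishes hour 8, plus 1-hour gap → hour 9), stage build can start at hour 9 and finishes at hour 10.
Signage placement needs all of stage build (finishes hour 10); AV cabling (finishes hour 14). That puts its earliest start at hour 14; it finishes at 14 + 3 = hour 17.
Sound check needs all of signage placement (finishes hour 17); venue access (finishes hour 8). That puts its earliest start at hour 17; it finishes at 17 + 3 = hour 20.

20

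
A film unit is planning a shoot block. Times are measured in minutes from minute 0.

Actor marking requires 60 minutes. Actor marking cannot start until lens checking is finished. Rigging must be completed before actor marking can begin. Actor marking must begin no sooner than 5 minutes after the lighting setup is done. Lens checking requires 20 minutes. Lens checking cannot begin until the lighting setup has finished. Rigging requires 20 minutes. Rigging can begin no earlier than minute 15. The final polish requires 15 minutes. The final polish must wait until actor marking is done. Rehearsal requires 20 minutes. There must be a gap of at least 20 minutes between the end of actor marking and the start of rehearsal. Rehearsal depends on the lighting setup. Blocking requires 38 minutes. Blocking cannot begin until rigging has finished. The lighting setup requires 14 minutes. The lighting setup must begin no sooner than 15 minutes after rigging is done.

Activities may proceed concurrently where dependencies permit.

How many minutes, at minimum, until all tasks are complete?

After its own release at minute 15, rigging can start at minute 15 and finishes at minute 35.
Blocking cannot begin until rigging (finishes minute 35). It runs from minute 35 to 35 + 38 = minute 73.
The lighting setup waits on rigging (finishes minute 35, plus 15-minute gap → minute 50), so it starts at minute 50 and finishes at 50 + 14 = minute 64.
After the lighting setup (finishes minute 64), lens checking can start at minute 64 and finishes at minute 84.
Actor marking needs all of lens checking (finishes minute 84); rigging (finishes minute 35); the lighting setup (finishes minute 64, plus 5-minute gap → minute 69). That puts its earliest start at minute 84; it finishes at 84 + 60 = minute 144.
After actor marking (finishes minute 144), the final polish can start at minute 144 and finishes at minute 159.
Rehearsal cannot start until actor marking (finishes minute 144, plus 20-minute gap → minute 164); the lighting setup (finishes minute 64). The controlling bound is minute 164, so rehearsal finishes at 164 + 20 = minute 184.
All tasks are finished once the last one completes. Finish times: Rigging at 35, The lighting setup at 64, Lens checking at 84, Blocking at 73, Actor marking at 144, Rehearsal at 184, The final polish at 159. The latest is minute 184.

184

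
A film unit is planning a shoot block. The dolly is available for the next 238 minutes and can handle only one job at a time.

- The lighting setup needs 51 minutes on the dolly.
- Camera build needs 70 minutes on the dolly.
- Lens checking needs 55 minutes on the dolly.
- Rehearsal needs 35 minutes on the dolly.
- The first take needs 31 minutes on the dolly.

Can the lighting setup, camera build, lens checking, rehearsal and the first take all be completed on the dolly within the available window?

No

Running back to back, the jobs need 51 + 70 + 55 + 35 + 31 = 242 minutes on the dolly.
Since 242 > 238, they cannot all fit.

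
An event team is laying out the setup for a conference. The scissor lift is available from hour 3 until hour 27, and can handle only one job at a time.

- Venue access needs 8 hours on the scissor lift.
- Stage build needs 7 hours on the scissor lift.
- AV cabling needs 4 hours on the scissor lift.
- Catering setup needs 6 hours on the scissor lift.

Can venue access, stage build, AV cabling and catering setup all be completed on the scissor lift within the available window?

No

The scissor lift window is 27 − 3 = 24 hours.
Running back to back, the jobs need 8 + 7 + 4 + 6 = 25 hours on the scissor lift.
Since 25 > 24, they cannot all fit.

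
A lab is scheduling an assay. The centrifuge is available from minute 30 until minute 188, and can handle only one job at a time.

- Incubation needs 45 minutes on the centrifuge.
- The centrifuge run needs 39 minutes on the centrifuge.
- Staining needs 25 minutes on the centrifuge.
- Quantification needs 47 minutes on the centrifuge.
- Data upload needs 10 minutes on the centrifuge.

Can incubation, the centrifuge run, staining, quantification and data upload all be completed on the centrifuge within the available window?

The centrifuge window is 188 − 30 = 158 minutes.
Running back to back, the jobs need 45 + 39 + 25 + 47 + 10 = 166 minutes on the centrifuge.
Since 166 > 158, they cannot all fit.

No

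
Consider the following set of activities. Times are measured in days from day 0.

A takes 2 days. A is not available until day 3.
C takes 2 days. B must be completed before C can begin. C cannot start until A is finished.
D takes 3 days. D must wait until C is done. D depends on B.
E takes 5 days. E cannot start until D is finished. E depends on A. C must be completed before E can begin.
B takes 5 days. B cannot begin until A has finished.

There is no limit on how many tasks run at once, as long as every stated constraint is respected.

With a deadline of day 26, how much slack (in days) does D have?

6

After its own release at day 3, A can start at day 3 and finishes at day 5.
B cannot begin until A (finishes day 5). It runs from day 5 to 5 + 5 = day 10.
For C: B (finishes day 10); A (finishes day 5). Taking the maximum gives a start of day 10, and it finishes at 10 + 2 = day 12.
D has to wait for C (finishes day 12); B (finishes day 10). The latest of these is day 12, so D runs day 12 to 12 + 3 = day 15.

Working backward from the deadline:
E has no dependents, so it just needs to finish by day 26. Starting by 26 − 5 = day 21 achieves that.
D feeds into E (must start by day 21); so D must finish by day 21 and therefore start by day 18.
So D can start as early as day 12 and as late as day 18, giving 18 − 12 = 6 days of slack.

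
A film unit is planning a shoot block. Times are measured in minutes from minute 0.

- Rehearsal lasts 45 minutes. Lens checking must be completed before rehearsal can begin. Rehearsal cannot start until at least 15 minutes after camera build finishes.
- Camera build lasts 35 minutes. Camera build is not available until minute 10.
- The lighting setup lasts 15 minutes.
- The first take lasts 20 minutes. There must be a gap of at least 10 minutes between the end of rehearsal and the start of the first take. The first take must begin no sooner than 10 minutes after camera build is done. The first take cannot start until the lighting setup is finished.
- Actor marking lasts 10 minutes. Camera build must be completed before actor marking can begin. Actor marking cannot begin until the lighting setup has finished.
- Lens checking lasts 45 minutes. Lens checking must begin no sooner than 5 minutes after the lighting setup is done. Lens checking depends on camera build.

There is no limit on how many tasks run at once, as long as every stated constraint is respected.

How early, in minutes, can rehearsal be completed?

Camera build waits on its own release at minute 10, so it starts at minute 10 and finishes at 10 + 35 = minute 45.
The lighting setup has no prerequisites, so it starts at minute 0 and finishes at minute 15.
For lens checking: the lighting setup (finishes minute 15, plus 5-minute gap → minute 20); camera build (finishes minute 45). Taking the maximum gives a start of minute 45, and it finishes at 45 + 45 = minute 90.
Rehearsal needs all of lens checking (finishes minute 90); camera build (finishes minute 45, plus 15-minute gap → minute 60). That puts its earliest start at minute 90; it finishes at 90 + 45 = minute 135.

135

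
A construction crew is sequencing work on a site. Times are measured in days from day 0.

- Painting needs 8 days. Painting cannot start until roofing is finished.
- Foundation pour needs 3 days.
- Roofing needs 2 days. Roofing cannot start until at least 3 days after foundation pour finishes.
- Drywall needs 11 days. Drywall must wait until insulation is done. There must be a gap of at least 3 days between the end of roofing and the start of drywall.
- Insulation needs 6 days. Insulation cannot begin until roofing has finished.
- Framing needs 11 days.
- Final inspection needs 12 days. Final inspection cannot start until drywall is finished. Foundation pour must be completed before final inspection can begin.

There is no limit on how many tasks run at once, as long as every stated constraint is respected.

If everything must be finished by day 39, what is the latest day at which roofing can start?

8

Final inspection must finish by day 39; it takes 12 days, so it must start by 39 − 12 = day 27.
Drywall feeds into final inspection (must start by day 27); so drywall must finish by day 27 and therefore start by day 16.
Insulation must finish before drywall (must start by day 16). With a 6-day duration, insulation must start by 16 − 6 = day 10.
Nothing follows painting; the deadline of day 39 is its only limit. It must start by 39 − 8 = day 31.
Roofing feeds insulation (must start by day 10); drywall (must start by day 16, minus 3-day gap → day 13); painting (must start by day 31). Taking the minimum, roofing must finish by day 10 and start by 10 − 2 = day 8.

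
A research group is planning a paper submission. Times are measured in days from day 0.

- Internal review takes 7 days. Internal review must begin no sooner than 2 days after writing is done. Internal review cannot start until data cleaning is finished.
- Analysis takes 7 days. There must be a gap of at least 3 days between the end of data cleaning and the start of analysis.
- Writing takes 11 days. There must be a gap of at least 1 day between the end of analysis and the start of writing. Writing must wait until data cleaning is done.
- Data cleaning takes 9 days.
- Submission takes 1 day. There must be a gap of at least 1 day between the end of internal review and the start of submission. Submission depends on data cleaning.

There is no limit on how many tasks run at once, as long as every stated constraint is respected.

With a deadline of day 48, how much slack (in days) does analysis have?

6

Data cleaning has no prerequisites, so it starts at day 0 and finishes at day 9.
Analysis waits on data cleaning (finishes day 9, plus 3-day gap → day 12), so it starts at day 12 and finishes at 12 + 7 = day 19.

Working backward from the deadline:
Nothing follows submission; the deadline of day 48 is its only limit. It must start by 48 − 1 = day 47.
Internal review has to be done before submission (must start by day 47, minus 1-day gap → day 46). That means finishing by day 46, i.e. starting by 46 − 7 = day 39.
Writing has to be done before internal review (must start by day 39, minus 2-day gap → day 37). That means finishing by day 37, i.e. starting by 37 − 11 = day 26.
Analysis must finish before writing (must start by day 26, minus 1-day gap → day 25). With a 7-day duration, analysis must start by 25 − 7 = day 18.
So analysis can start as early as day 12 and as late as day 18, giving 18 − 12 = 6 days of slack.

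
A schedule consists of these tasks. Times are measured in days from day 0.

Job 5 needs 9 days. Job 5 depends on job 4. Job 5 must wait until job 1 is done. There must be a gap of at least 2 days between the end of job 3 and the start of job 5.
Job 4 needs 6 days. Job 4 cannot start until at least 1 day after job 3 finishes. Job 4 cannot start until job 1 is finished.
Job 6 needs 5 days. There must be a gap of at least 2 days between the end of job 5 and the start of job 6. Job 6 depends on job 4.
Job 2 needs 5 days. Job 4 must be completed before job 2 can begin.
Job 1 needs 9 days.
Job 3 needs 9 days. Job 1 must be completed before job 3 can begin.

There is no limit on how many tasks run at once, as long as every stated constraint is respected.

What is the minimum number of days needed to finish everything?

41

Nothing blocks job 1, so it runs from day 0 to day 9.
After job 1 (finishes day 9), job 3 can start at day 9 and finishes at day 18.
Job 4 needs all of job 3 (finishes day 18, plus 1-day gap → day 19); job 1 (finishes day 9). That puts its earliest start at day 19; it finishes at 19 + 6 = day 25.
Job 5 cannot start until job 4 (finishes day 25); job 1 (finishes day 9); job 3 (finishes day 18, plus 2-day gap → day 20). The controlling bound is day 25, so job 5 finishes at 25 + 9 = day 34.
Job 6 needs all of job 5 (finishes day 34, plus 2-day gap → day 36); job 4 (finishes day 25). That puts its earliest start at day 36; it finishes at 36 + 5 = day 41.
Job 2 waits on job 4 (finishes day 25), so it starts at day 25 and finishes at 25 + 5 = day 30.
All tasks are finished once the last one completes. Finish times: Job 1 at 9, Job 2 at 30, Job 3 at 18, Job 4 at 25, Job 5 at 34, Job 6 at 41. The latest is day 41.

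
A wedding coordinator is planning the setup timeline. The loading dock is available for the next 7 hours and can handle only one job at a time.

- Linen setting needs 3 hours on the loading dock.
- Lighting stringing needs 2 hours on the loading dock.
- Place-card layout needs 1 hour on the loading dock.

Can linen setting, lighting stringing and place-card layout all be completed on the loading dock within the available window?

Running back to back, the jobs need 3 + 2 + 1 = 6 hours on the loading dock.
Since 6 ≤ 7, they fit within the window.

Yes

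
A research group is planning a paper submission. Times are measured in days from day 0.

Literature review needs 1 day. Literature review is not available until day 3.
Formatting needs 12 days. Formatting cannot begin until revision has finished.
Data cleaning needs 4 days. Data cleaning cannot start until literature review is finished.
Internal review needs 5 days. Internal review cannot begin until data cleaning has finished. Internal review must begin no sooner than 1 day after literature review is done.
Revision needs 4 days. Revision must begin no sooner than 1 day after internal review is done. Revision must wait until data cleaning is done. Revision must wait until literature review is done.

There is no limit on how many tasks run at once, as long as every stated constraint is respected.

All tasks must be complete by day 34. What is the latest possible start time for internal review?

12

Formatting must finish by day 34; it takes 12 days, so it must start by 34 − 12 = day 22.
Since formatting (must start by day 22) depends on it, revision must finish by day 22. Backing off its 4-day duration gives a latest start of day 18.
Internal review has to be done before revision (must start by day 18, minus 1-day gap → day 17). That means finishing by day 17, i.e. starting by 17 − 5 = day 12.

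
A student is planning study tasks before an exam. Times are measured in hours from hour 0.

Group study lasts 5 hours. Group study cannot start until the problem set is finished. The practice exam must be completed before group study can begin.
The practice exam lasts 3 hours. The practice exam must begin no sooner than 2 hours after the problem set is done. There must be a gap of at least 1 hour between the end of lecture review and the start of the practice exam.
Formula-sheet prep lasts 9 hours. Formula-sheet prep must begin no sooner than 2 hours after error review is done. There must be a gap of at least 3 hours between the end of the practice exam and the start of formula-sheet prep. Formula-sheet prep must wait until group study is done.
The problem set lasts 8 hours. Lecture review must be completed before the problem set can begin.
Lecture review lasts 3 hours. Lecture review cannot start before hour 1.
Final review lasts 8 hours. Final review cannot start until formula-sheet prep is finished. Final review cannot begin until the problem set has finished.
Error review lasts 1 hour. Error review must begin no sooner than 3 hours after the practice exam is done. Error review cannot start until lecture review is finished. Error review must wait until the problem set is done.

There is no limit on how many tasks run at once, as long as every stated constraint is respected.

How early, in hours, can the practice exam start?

After its own release at hour 1, lecture review can start at hour 1 and finishes at hour 4.
After lecture review (finishes hour 4), the problem set can start at hour 4 and finishes at hour 12.
The practice exam waits on the problem set (finishes hour 12, plus 2-hour gap → hour 14); lecture review (finishes hour 4, plus 1-hour gap → hour 5). The latest of these is hour 14, which is the earliest the practice exam can start.

14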